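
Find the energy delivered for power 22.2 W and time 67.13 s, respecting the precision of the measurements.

energy delivered = 22.2 W × 67.13 s = 1490.286 J.
22.2 has 3 significant figures; 67.13 has 4.
Division/multiplication keeps the fewest: 3 significant figures.
Rounded: 1.49 × 10^3 J.

1.49 × 10^3 J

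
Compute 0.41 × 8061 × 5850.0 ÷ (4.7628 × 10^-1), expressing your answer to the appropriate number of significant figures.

0.41 × 8061 × 5850.0 ÷ (4.7628 × 10^-1) = 40594416.0998…
Multiplication/division keeps the fewest significant figures: 0.41 → 2 s.f., 8061 → 4 s.f., 5850.0 → 5 s.f., 4.7628 × 10^-1 → 5 s.f.; limit is 2.
Rounded to 2 significant figures: 4.1 × 10^7.

4.1 × 10^7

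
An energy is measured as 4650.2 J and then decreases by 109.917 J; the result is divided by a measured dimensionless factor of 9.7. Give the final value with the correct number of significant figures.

4.7 × 10^2 J

4650.2 J − 109.917 J = 4540.283 J; the difference is limited to 1 decimal place (5 s.f.).
Carrying full precision, 4540.283 ÷ 9.7 = 468.070412371… J; 9.7 has 2 s.f., so the result keeps min(5, 2) = 2 s.f.
Rounded to 2 significant figures: 4.7 × 10^2 J.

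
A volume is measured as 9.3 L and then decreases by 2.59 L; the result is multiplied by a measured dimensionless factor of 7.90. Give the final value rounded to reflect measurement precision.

9.3 L − 2.59 L = 6.71 L; the difference is limited to 1 decimal place (2 s.f.).
Carrying full precision, 6.71 × 7.90 = 53.009 L; 7.90 has 3 s.f., so the result keeps min(2, 3) = 2 s.f.
Rounded to 2 significant figures: 53 L.

53 L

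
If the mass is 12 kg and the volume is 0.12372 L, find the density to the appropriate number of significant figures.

density = 12 kg ÷ 0.12372 L = 96.9932104753… kg/L.
12 has 2 significant figures; 0.12372 has 5.
Division/multiplication keeps the fewest: 2 significant figures.
Rounded: 97 kg/L.

97 kg/L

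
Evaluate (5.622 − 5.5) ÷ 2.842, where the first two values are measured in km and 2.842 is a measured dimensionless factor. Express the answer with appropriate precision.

5.622 km − 5.5 km = 0.122 km; the difference is limited to 1 decimal place (1 s.f.).
Carrying full precision, 0.122 ÷ 2.842 = 0.0429275158339… km; 2.842 has 4 s.f., so the result keeps min(1, 4) = 1 s.f.
Rounded to 1 significant figure: 0.04 km.

0.04 km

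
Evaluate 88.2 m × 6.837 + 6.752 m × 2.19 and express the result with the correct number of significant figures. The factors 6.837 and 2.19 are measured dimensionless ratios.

88.2 × 6.837 = 603.0234 → 603 m (3 s.f., last digit at the 10^0 place).
6.752 × 2.19 = 14.78688 → 14.8 m (3 s.f., last digit at the 10^-1 place).
Sum: 617.81028 m; keep the coarser place, 10^0.
Result: 618 m.

618 m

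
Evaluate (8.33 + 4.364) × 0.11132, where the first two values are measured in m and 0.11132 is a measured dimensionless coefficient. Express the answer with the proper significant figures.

1.413 m

8.33 m + 4.364 m = 12.694 m; the sum is limited to 2 decimal places (4 s.f.).
Carrying full precision, 12.694 × 0.11132 = 1.41309608 m; 0.11132 has 5 s.f., so the result keeps min(4, 5) = 4 s.f.
Rounded to 4 significant figures: 1.413 m.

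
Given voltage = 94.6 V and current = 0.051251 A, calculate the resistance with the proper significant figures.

1.85 × 10^3 Ω

resistance = 94.6 V ÷ 0.051251 A = 1845.81764258… Ω.
94.6 has 3 significant figures; 0.051251 has 5.
Division/multiplication keeps the fewest: 3 significant figures.
Rounded: 1.85 × 10^3 Ω.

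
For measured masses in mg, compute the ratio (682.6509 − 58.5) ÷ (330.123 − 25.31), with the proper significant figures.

2.048

682.6509 − 58.5 = 624.1509, limited to 1 d.p. → 4 s.f.; 330.123 − 25.31 = 304.813, limited to 2 d.p. → 5 s.f.
Carrying full precision, 624.1509 ÷ 304.813 = 2.047651839…; keep min(4, 5) = 4 s.f.
Rounded to 4 significant figures: 2.048.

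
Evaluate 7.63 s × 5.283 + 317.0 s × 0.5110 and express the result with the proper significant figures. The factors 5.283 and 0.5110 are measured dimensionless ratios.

2.023 × 10^2 s

7.63 × 5.283 = 40.30929 → 40.3 s (3 s.f., last digit at the 10^-1 place).
317.0 × 0.5110 = 161.987 → 162.0 s (4 s.f., last digit at the 10^-1 place).
Sum: 202.29629 s; keep the coarser place, 10^-1.
Result: 2.023 × 10^2 s.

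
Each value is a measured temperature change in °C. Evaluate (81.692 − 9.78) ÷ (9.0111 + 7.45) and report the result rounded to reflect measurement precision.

4.369

81.692 − 9.78 = 71.912, limited to 2 d.p. → 4 s.f.; 9.0111 + 7.45 = 16.4611, limited to 2 d.p. → 4 s.f.
Carrying full precision, 71.912 ÷ 16.4611 = 4.36860234128…; keep min(4, 4) = 4 s.f.
Rounded to 4 significant figures: 4.369.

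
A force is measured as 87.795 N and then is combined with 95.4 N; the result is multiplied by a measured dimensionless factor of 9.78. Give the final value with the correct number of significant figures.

1.79 × 10^3 N

87.795 N + 95.4 N = 183.195 N; the sum is limited to 1 decimal place (4 s.f.).
Carrying full precision, 183.195 × 9.78 = 1791.6471 N; 9.78 has 3 s.f., so the result keeps min(4, 3) = 3 s.f.
Rounded to 3 significant figures: 1.79 × 10^3 N.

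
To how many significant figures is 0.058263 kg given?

0.058263: leading zeros are not significant.

5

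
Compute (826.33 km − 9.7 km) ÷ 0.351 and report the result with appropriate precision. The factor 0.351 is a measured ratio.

2.33 × 10^3 km

826.33 km − 9.7 km = 816.63 km; the difference is limited to 1 decimal place (4 s.f.).
Carrying full precision, 816.63 ÷ 0.351 = 2326.58119658… km; 0.351 has 3 s.f., so the result keeps min(4, 3) = 3 s.f.
Rounded to 3 significant figures: 2.33 × 10^3 km.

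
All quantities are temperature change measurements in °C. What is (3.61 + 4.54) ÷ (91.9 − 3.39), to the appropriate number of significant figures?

0.0921

3.61 + 4.54 = 8.15, limited to 2 d.p. → 3 s.f.; 91.9 − 3.39 = 88.51, limited to 1 d.p. → 3 s.f.
Carrying full precision, 8.15 ÷ 88.51 = 0.0920799909615…; keep min(3, 3) = 3 s.f.
Rounded to 3 significant figures: 0.0921.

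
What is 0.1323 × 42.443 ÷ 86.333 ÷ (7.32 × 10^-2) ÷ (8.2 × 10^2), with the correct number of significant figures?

0.1323 × 42.443 ÷ 86.333 ÷ (7.32 × 10^-2) ÷ (8.2 × 10^2) = 0.00108358791241…
Multiplication/division keeps the fewest significant figures: 0.1323 → 4 s.f., 42.443 → 5 s.f., 86.333 → 5 s.f., 7.32 × 10^-2 → 3 s.f., 8.2 × 10^2 → 2 s.f.; limit is 2.
Rounded to 2 significant figures: 0.0011.

0.0011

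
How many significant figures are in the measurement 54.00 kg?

54.00: trailing zeros after a decimal point are significant.

4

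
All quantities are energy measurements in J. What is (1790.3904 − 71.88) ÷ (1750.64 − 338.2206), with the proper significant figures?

1790.3904 − 71.88 = 1718.5104, limited to 2 d.p. → 6 s.f.; 1750.64 − 338.2206 = 1412.4194, limited to 2 d.p. → 6 s.f.
Carrying full precision, 1718.5104 ÷ 1412.4194 = 1.21671395904…; keep min(6, 6) = 6 s.f.
Rounded to 6 significant figures: 1.21671.

1.21671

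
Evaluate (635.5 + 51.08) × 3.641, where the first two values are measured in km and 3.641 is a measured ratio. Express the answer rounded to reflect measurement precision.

635.5 km + 51.08 km = 686.58 km; the sum is limited to 1 decimal place (4 s.f.).
Carrying full precision, 686.58 × 3.641 = 2499.83778 km; 3.641 has 4 s.f., so the result keeps min(4, 4) = 4 s.f.
Rounded to 4 significant figures: 2500. km.

2500. km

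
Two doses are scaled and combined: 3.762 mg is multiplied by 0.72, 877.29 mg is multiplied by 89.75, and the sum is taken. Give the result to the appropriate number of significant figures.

3.762 × 0.72 = 2.70864 → 2.7 mg (2 s.f., last digit at the 10^-1 place).
877.29 × 89.75 = 78736.7775 → 7.874 × 10^4 mg (4 s.f., last digit at the 10^1 place).
Sum: 78739.48614 mg; keep the coarser place, 10^1.
Result: 7.874 × 10^4 mg.

7.874 × 10^4 mg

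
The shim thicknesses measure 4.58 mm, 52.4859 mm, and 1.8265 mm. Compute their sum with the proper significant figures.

4.58 mm + 52.4859 mm + 1.8265 mm = 58.8924 mm.
Addition/subtraction keeps the fewest decimal places: 4.58 → 2 decimal places, 52.4859 → 4 decimal places, 1.8265 → 4 decimal places; limit is 2.
Rounded to 2 decimal places: 58.89 mm.

58.89 mm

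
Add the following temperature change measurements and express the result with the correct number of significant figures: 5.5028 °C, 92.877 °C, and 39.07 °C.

137.45 °C

5.5028 °C + 92.877 °C + 39.07 °C = 137.4498 °C.
Addition/subtraction keeps the fewest decimal places: 5.5028 → 4 decimal places, 92.877 → 3 decimal places, 39.07 → 2 decimal places; limit is 2.
Rounded to 2 decimal places: 137.45 °C.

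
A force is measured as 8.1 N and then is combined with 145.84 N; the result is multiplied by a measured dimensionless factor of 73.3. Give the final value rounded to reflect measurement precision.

8.1 N + 145.84 N = 153.94 N; the sum is limited to 1 decimal place (4 s.f.).
Carrying full precision, 153.94 × 73.3 = 11283.802 N; 73.3 has 3 s.f., so the result keeps min(4, 3) = 3 s.f.
Rounded to 3 significant figures: 1.13 × 10^4 N.

1.13 × 10^4 N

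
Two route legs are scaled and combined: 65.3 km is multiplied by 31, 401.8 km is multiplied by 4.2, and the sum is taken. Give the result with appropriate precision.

65.3 × 31 = 2024.3 → 2.0 × 10^3 km (2 s.f., last digit at the 10^2 place).
401.8 × 4.2 = 1687.56 → 1.7 × 10^3 km (2 s.f., last digit at the 10^2 place).
Sum: 3711.86 km; keep the coarser place, 10^2.
Result: 3.7 × 10^3 km.

3.7 × 10^3 km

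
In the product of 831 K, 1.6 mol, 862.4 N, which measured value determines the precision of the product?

831 K → 3 s.f.; 1.6 mol → 2 s.f.; 862.4 N → 4 s.f.
The fewest is 2 significant figures, from 1.6 mol.

1.6 mol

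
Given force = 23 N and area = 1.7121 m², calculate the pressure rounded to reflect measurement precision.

pressure = 23 N ÷ 1.7121 m² = 13.433794755… Pa.
23 has 2 significant figures; 1.7121 has 5.
Division/multiplication keeps the fewest: 2 significant figures.
Rounded: 13 Pa.

13 Pa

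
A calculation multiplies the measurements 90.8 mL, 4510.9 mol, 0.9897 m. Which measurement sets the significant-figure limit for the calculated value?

90.8 mL

90.8 mL → 3 s.f.; 4510.9 mol → 5 s.f.; 0.9897 m → 4 s.f.
The fewest is 3 significant figures, from 90.8 mL.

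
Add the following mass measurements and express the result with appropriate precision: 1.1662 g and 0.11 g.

1.1662 g + 0.11 g = 1.2762 g.
Addition/subtraction keeps the fewest decimal places: 1.1662 → 4 decimal places, 0.11 → 2 decimal places; limit is 2.
Rounded to 2 decimal places: 1.28 g.

1.28 g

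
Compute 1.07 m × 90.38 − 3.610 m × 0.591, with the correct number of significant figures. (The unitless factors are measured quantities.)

94.6 m

1.07 × 90.38 = 96.7066 → 96.7 m (3 s.f., last digit at the 10^-1 place).
3.610 × 0.591 = 2.13351 → 2.13 m (3 s.f., last digit at the 10^-2 place).
Difference: 94.57309 m; keep the coarser place, 10^-1.
Result: 94.6 m.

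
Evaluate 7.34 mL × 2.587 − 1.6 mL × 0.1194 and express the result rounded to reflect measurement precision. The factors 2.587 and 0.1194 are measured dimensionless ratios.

7.34 × 2.587 = 18.98858 → 19.0 mL (3 s.f., last digit at the 10^-1 place).
1.6 × 0.1194 = 0.19104 → 0.19 mL (2 s.f., last digit at the 10^-2 place).
Difference: 18.79754 mL; keep the coarser place, 10^-1.
Result: 18.8 mL.

18.8 mL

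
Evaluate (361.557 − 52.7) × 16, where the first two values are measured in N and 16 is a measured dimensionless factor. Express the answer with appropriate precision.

361.557 N − 52.7 N = 308.857 N; the difference is limited to 1 decimal place (4 s.f.).
Carrying full precision, 308.857 × 16 = 4941.712 N; 16 has 2 s.f., so the result keeps min(4, 2) = 2 s.f.
Rounded to 2 significant figures: 4.9 × 10³ N.

4.9 × 10³ N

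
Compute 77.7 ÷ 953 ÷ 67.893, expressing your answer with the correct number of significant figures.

0.00120

77.7 ÷ 953 ÷ 67.893 = 0.00120088969698…
Multiplication/division keeps the fewest significant figures: 77.7 → 3 s.f., 953 → 3 s.f., 67.893 → 5 s.f.; limit is 3.
Rounded to 3 significant figures: 0.00120.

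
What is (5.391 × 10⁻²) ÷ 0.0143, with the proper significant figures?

(5.391 × 10⁻²) ÷ 0.0143 = 3.76993006993…
Multiplication/division keeps the fewest significant figures: 5.391 × 10⁻² → 4 s.f., 0.0143 → 3 s.f.; limit is 3.
Rounded to 3 significant figures: 3.77.

3.77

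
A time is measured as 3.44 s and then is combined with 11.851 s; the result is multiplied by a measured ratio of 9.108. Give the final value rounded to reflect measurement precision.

139.3 s

3.44 s + 11.851 s = 15.291 s; the sum is limited to 2 decimal places (4 s.f.).
Carrying full precision, 15.291 × 9.108 = 139.270428 s; 9.108 has 4 s.f., so the result keeps min(4, 4) = 4 s.f.
Rounded to 4 significant figures: 139.3 s.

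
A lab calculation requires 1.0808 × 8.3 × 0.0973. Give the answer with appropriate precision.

0.87

1.0808 × 8.3 × 0.0973 = 0.872843272
Multiplication/division keeps the fewest significant figures: 1.0808 → 5 s.f., 8.3 → 2 s.f., 0.0973 → 3 s.f.; limit is 2.
Rounded to 2 significant figures: 0.87.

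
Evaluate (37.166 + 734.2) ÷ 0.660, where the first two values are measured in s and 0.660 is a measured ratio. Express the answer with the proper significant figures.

37.166 s + 734.2 s = 771.366 s; the sum is limited to 1 decimal place (4 s.f.).
Carrying full precision, 771.366 ÷ 0.660 = 1168.73636364… s; 0.660 has 3 s.f., so the result keeps min(4, 3) = 3 s.f.
Rounded to 3 significant figures: 1.17 × 10^3 s.

1.17 × 10^3 s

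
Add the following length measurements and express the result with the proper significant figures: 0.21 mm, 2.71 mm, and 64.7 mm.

0.21 mm + 2.71 mm + 64.7 mm = 67.62 mm.
Addition/subtraction keeps the fewest decimal places: 0.21 → 2 decimal places, 2.71 → 2 decimal places, 64.7 → 1 decimal place; limit is 1.
Rounded to 1 decimal place: 67.6 mm.

67.6 mm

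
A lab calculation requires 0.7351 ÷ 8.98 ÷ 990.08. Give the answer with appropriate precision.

8.27 × 10⁻⁵

0.7351 ÷ 8.98 ÷ 990.08 = 0.0000826798725315…
Multiplication/division keeps the fewest significant figures: 0.7351 → 4 s.f., 8.98 → 3 s.f., 990.08 → 5 s.f.; limit is 3.
Rounded to 3 significant figures: 8.27 × 10⁻⁵.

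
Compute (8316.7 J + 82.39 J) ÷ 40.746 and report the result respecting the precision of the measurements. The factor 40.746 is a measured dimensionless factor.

8316.7 J + 82.39 J = 8399.09 J; the sum is limited to 1 decimal place (5 s.f.).
Carrying full precision, 8399.09 ÷ 40.746 = 206.132871938… J; 40.746 has 5 s.f., so the result keeps min(5, 5) = 5 s.f.
Rounded to 5 significant figures: 206.13 J.

206.13 J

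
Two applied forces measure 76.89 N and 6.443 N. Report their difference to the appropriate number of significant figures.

76.89 N − 6.443 N = 70.447 N.
Addition/subtraction keeps the fewest decimal places: 76.89 → 2 decimal places, 6.443 → 3 decimal places; limit is 2.
Rounded to 2 decimal places: 70.45 N.

70.45 N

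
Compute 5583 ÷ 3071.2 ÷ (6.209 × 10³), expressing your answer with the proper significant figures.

5583 ÷ 3071.2 ÷ (6.209 × 10³) = 0.000292777615164…
Multiplication/division keeps the fewest significant figures: 5583 → 4 s.f., 3071.2 → 5 s.f., 6.209 × 10³ → 4 s.f.; limit is 4.
Rounded to 4 significant figures: 2.928 × 10⁻⁴.

2.928 × 10⁻⁴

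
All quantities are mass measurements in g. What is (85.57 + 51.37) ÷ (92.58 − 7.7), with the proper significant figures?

85.57 + 51.37 = 136.94, limited to 2 d.p. → 5 s.f.; 92.58 − 7.7 = 84.88, limited to 1 d.p. → 3 s.f.
Carrying full precision, 136.94 ÷ 84.88 = 1.61333647502…; keep min(5, 3) = 3 s.f.
Rounded to 3 significant figures: 1.61.

1.61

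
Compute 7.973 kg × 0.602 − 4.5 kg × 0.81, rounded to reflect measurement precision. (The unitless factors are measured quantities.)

7.973 × 0.602 = 4.799746 → 4.80 kg (3 s.f., last digit at the 10^-2 place).
4.5 × 0.81 = 3.645 → 3.6 kg (2 s.f., last digit at the 10^-1 place).
Difference: 1.154746 kg; keep the coarser place, 10^-1.
Result: 1.2 kg.

1.2 kg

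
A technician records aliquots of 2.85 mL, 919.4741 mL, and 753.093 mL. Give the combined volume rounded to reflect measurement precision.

2.85 mL + 919.4741 mL + 753.093 mL = 1675.4171 mL.
Addition/subtraction keeps the fewest decimal places: 2.85 → 2 decimal places, 919.4741 → 4 decimal places, 753.093 → 3 decimal places; limit is 2.
Rounded to 2 decimal places: 1675.42 mL.

1675.42 mL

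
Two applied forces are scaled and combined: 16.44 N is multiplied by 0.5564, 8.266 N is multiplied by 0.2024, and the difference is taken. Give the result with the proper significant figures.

7.474 N

16.44 × 0.5564 = 9.147216 → 9.147 N (4 s.f., last digit at the 10^-3 place).
8.266 × 0.2024 = 1.6730384 → 1.673 N (4 s.f., last digit at the 10^-3 place).
Difference: 7.4741776 N; keep the coarser place, 10^-3.
Result: 7.474 N.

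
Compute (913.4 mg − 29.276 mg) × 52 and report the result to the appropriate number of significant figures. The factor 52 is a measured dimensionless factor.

913.4 mg − 29.276 mg = 884.124 mg; the difference is limited to 1 decimal place (4 s.f.).
Carrying full precision, 884.124 × 52 = 45974.448 mg; 52 has 2 s.f., so the result keeps min(4, 2) = 2 s.f.
Rounded to 2 significant figures: 4.6 × 10^4 mg.

4.6 × 10^4 mg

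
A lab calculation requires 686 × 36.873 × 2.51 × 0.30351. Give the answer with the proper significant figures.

1.93 × 10⁴

686 × 36.873 × 2.51 × 0.30351 = 19269.8935387…
Multiplication/division keeps the fewest significant figures: 686 → 3 s.f., 36.873 → 5 s.f., 2.51 → 3 s.f., 0.30351 → 5 s.f.; limit is 3.
Rounded to 3 significant figures: 1.93 × 10⁴.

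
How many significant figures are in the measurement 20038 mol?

20038: zeros between nonzero digits are significant.

5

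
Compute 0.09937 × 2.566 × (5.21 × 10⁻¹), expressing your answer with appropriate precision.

0.133

0.09937 × 2.566 × (5.21 × 10⁻¹) = 0.13284636182
Multiplication/division keeps the fewest significant figures: 0.09937 → 4 s.f., 2.566 → 4 s.f., 5.21 × 10⁻¹ → 3 s.f.; limit is 3.
Rounded to 3 significant figures: 0.133.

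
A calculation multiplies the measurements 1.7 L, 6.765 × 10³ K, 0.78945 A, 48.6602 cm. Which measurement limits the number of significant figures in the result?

1.7 L

1.7 L → 2 s.f.; 6.765 × 10³ K → 4 s.f.; 0.78945 A → 5 s.f.; 48.6602 cm → 6 s.f.
The fewest is 2 significant figures, from 1.7 L.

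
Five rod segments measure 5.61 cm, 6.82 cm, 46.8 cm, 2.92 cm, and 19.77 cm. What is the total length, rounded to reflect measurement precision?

81.9 cm

5.61 cm + 6.82 cm + 46.8 cm + 2.92 cm + 19.77 cm = 81.92 cm.
Addition/subtraction keeps the fewest decimal places: 5.61 → 2 decimal places, 6.82 → 2 decimal places, 46.8 → 1 decimal place, 2.92 → 2 decimal places, 19.77 → 2 decimal places; limit is 1.
Rounded to 1 decimal place: 81.9 cm.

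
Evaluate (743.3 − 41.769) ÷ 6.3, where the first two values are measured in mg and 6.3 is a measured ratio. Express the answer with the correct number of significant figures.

1.1 × 10² mg

743.3 mg − 41.769 mg = 701.531 mg; the difference is limited to 1 decimal place (4 s.f.).
Carrying full precision, 701.531 ÷ 6.3 = 111.354126984… mg; 6.3 has 2 s.f., so the result keeps min(4, 2) = 2 s.f.
Rounded to 2 significant figures: 1.1 × 10² mg.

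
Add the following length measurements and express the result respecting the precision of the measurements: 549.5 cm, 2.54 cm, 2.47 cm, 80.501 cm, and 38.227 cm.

549.5 cm + 2.54 cm + 2.47 cm + 80.501 cm + 38.227 cm = 673.238 cm.
Addition/subtraction keeps the fewest decimal places: 549.5 → 1 decimal place, 2.54 → 2 decimal places, 2.47 → 2 decimal places, 80.501 → 3 decimal places, 38.227 → 3 decimal places; limit is 1.
Rounded to 1 decimal place: 673.2 cm.

673.2 cm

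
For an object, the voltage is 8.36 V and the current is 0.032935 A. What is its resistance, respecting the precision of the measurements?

resistance = 8.36 V ÷ 0.032935 A = 253.833308031… Ω.
8.36 has 3 significant figures; 0.032935 has 5.
Division/multiplication keeps the fewest: 3 significant figures.
Rounded: 254 Ω.

254 Ω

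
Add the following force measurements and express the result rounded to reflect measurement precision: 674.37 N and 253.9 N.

674.37 N + 253.9 N = 928.27 N.
Addition/subtraction keeps the fewest decimal places: 674.37 → 2 decimal places, 253.9 → 1 decimal place; limit is 1.
Rounded to 1 decimal place: 9.283 × 10² N.

9.283 × 10² N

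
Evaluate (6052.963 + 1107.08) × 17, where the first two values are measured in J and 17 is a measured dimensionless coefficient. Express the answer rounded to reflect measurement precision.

6052.963 J + 1107.08 J = 7160.043 J; the sum is limited to 2 decimal places (6 s.f.).
Carrying full precision, 7160.043 × 17 = 121720.731 J; 17 has 2 s.f., so the result keeps min(6, 2) = 2 s.f.
Rounded to 2 significant figures: 1.2 × 10^5 J.

1.2 × 10^5 J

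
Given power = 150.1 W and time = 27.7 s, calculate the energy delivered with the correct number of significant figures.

4.16 × 10³ J

energy delivered = 150.1 W × 27.7 s = 4157.77 J.
150.1 has 4 significant figures; 27.7 has 3.
Division/multiplication keeps the fewest: 3 significant figures.
Rounded: 4.16 × 10³ J.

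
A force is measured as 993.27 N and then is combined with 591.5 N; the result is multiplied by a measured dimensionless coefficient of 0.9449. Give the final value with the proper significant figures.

1497 N

993.27 N + 591.5 N = 1584.77 N; the sum is limited to 1 decimal place (5 s.f.).
Carrying full precision, 1584.77 × 0.9449 = 1497.449173 N; 0.9449 has 4 s.f., so the result keeps min(5, 4) = 4 s.f.
Rounded to 4 significant figures: 1497 N.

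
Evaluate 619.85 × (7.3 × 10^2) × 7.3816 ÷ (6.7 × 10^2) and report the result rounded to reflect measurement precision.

5.0 × 10^3

619.85 × (7.3 × 10^2) × 7.3816 ÷ (6.7 × 10^2) = 4985.22966388…
Multiplication/division keeps the fewest significant figures: 619.85 → 5 s.f., 7.3 × 10^2 → 2 s.f., 7.3816 → 5 s.f., 6.7 × 10^2 → 2 s.f.; limit is 2.
Rounded to 2 significant figures: 5.0 × 10^3.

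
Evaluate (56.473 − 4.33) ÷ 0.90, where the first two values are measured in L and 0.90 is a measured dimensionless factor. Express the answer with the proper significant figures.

58 L

56.473 L − 4.33 L = 52.143 L; the difference is limited to 2 decimal places (4 s.f.).
Carrying full precision, 52.143 ÷ 0.90 = 57.9366666667… L; 0.90 has 2 s.f., so the result keeps min(4, 2) = 2 s.f.
Rounded to 2 significant figures: 58 L.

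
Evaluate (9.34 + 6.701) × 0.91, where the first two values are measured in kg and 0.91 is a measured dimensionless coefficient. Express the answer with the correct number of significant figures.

9.34 kg + 6.701 kg = 16.041 kg; the sum is limited to 2 decimal places (4 s.f.).
Carrying full precision, 16.041 × 0.91 = 14.59731 kg; 0.91 has 2 s.f., so the result keeps min(4, 2) = 2 s.f.
Rounded to 2 significant figures: 15 kg.

15 kg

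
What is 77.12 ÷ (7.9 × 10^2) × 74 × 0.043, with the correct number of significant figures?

0.31

77.12 ÷ (7.9 × 10^2) × 74 × 0.043 = 0.31062764557…
Multiplication/division keeps the fewest significant figures: 77.12 → 4 s.f., 7.9 × 10^2 → 2 s.f., 74 → 2 s.f., 0.043 → 2 s.f.; limit is 2.
Rounded to 2 significant figures: 0.31.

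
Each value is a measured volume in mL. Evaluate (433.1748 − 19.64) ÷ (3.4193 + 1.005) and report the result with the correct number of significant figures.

93.47

433.1748 − 19.64 = 413.5348, limited to 2 d.p. → 5 s.f.; 3.4193 + 1.005 = 4.4243, limited to 3 d.p. → 4 s.f.
Carrying full precision, 413.5348 ÷ 4.4243 = 93.4689781434…; keep min(5, 4) = 4 s.f.
Rounded to 4 significant figures: 93.47.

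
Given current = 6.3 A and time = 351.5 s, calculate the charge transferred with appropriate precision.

charge transferred = 6.3 A × 351.5 s = 2214.45 C.
6.3 has 2 significant figures; 351.5 has 4.
Division/multiplication keeps the fewest: 2 significant figures.
Rounded: 2.2 × 10³ C.

2.2 × 10³ C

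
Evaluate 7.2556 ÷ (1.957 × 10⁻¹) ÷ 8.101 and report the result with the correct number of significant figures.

7.2556 ÷ (1.957 × 10⁻¹) ÷ 8.101 = 4.57660967435…
Multiplication/division keeps the fewest significant figures: 7.2556 → 5 s.f., 1.957 × 10⁻¹ → 4 s.f., 8.101 → 4 s.f.; limit is 4.
Rounded to 4 significant figures: 4.577.

4.577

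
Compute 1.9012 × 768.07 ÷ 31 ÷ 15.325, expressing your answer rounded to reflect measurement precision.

1.9012 × 768.07 ÷ 31 ÷ 15.325 = 3.07373506078…
Multiplication/division keeps the fewest significant figures: 1.9012 → 5 s.f., 768.07 → 5 s.f., 31 → 2 s.f., 15.325 → 5 s.f.; limit is 2.
Rounded to 2 significant figures: 3.1.

3.1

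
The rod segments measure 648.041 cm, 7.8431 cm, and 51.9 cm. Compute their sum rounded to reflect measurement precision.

707.8 cm

648.041 cm + 7.8431 cm + 51.9 cm = 707.7841 cm.
Addition/subtraction keeps the fewest decimal places: 648.041 → 3 decimal places, 7.8431 → 4 decimal places, 51.9 → 1 decimal place; limit is 1.
Rounded to 1 decimal place: 707.8 cm.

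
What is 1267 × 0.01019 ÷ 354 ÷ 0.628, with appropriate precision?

1267 × 0.01019 ÷ 354 ÷ 0.628 = 0.0580748227716…
Multiplication/division keeps the fewest significant figures: 1267 → 4 s.f., 0.01019 → 4 s.f., 354 → 3 s.f., 0.628 → 3 s.f.; limit is 3.
Rounded to 3 significant figures: 0.0581.

0.0581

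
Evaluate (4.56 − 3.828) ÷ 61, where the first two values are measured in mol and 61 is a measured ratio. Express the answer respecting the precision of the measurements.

4.56 mol − 3.828 mol = 0.732 mol; the difference is limited to 2 decimal places (2 s.f.).
Carrying full precision, 0.732 ÷ 61 = 0.012 mol; 61 has 2 s.f., so the result keeps min(2, 2) = 2 s.f.
Rounded to 2 significant figures: 0.012 mol.

0.012 mol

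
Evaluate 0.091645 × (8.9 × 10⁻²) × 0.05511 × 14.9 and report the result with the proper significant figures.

0.091645 × (8.9 × 10⁻²) × 0.05511 × 14.9 = 0.0066975422453…
Multiplication/division keeps the fewest significant figures: 0.091645 → 5 s.f., 8.9 × 10⁻² → 2 s.f., 0.05511 → 4 s.f., 14.9 → 3 s.f.; limit is 2.
Rounded to 2 significant figures: 0.0067.

0.0067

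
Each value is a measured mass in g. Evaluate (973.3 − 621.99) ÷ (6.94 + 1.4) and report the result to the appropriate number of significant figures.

973.3 − 621.99 = 351.31, limited to 1 d.p. → 4 s.f.; 6.94 + 1.4 = 8.34, limited to 1 d.p. → 2 s.f.
Carrying full precision, 351.31 ÷ 8.34 = 42.123501199…; keep min(4, 2) = 2 s.f.
Rounded to 2 significant figures: 42.

42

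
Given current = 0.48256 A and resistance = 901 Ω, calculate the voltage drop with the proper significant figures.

voltage drop = 0.48256 A × 901 Ω = 434.78656 V.
0.48256 has 5 significant figures; 901 has 3.
Division/multiplication keeps the fewest: 3 significant figures.
Rounded: 435 V.

435 V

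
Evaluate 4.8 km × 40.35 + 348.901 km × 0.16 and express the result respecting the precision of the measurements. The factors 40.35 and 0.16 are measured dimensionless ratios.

4.8 × 40.35 = 193.68 → 1.9 × 10² km (2 s.f., last digit at the 10^1 place).
348.901 × 0.16 = 55.82416 → 56 km (2 s.f., last digit at the 10^0 place).
Sum: 249.50416 km; keep the coarser place, 10^1.
Result: 2.5 × 10² km.

2.5 × 10² km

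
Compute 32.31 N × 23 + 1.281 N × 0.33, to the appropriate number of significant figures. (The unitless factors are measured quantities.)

32.31 × 23 = 743.13 → 7.4 × 10² N (2 s.f., last digit at the 10^1 place).
1.281 × 0.33 = 0.42273 → 0.42 N (2 s.f., last digit at the 10^-2 place).
Sum: 743.55273 N; keep the coarser place, 10^1.
Result: 7.4 × 10² N.

7.4 × 10² N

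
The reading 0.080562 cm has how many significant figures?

0.080562: leading zeros are not significant; zeros between nonzero digits are significant.

5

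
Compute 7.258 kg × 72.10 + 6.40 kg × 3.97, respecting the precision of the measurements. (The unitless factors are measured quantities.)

548.7 kg

7.258 × 72.10 = 523.3018 → 523.3 kg (4 s.f., last digit at the 10^-1 place).
6.40 × 3.97 = 25.408 → 25.4 kg (3 s.f., last digit at the 10^-1 place).
Sum: 548.7098 kg; keep the coarser place, 10^-1.
Result: 548.7 kg.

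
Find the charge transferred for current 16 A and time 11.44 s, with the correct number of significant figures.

1.8 × 10² C

charge transferred = 16 A × 11.44 s = 183.04 C.
16 has 2 significant figures; 11.44 has 4.
Division/multiplication keeps the fewest: 2 significant figures.
Rounded: 1.8 × 10² C.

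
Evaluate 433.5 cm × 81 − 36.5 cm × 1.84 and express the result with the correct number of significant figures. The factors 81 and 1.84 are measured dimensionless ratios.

3.5 × 10⁴ cm

433.5 × 81 = 35113.5 → 3.5 × 10⁴ cm (2 s.f., last digit at the 10^3 place).
36.5 × 1.84 = 67.16 → 67.2 cm (3 s.f., last digit at the 10^-1 place).
Difference: 35046.34 cm; keep the coarser place, 10^3.
Result: 3.5 × 10⁴ cm.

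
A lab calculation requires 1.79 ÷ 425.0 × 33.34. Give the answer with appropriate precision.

1.79 ÷ 425.0 × 33.34 = 0.140420235294…
Multiplication/division keeps the fewest significant figures: 1.79 → 3 s.f., 425.0 → 4 s.f., 33.34 → 4 s.f.; limit is 3.
Rounded to 3 significant figures: 0.140.

0.140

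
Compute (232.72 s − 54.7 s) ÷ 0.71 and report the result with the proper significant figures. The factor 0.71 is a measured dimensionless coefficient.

2.5 × 10² s

232.72 s − 54.7 s = 178.02 s; the difference is limited to 1 decimal place (4 s.f.).
Carrying full precision, 178.02 ÷ 0.71 = 250.732394366… s; 0.71 has 2 s.f., so the result keeps min(4, 2) = 2 s.f.
Rounded to 2 significant figures: 2.5 × 10² s.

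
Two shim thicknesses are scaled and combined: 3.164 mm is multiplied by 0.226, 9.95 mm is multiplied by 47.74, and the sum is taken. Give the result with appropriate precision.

3.164 × 0.226 = 0.715064 → 0.715 mm (3 s.f., last digit at the 10^-3 place).
9.95 × 47.74 = 475.013 → 475 mm (3 s.f., last digit at the 10^0 place).
Sum: 475.728064 mm; keep the coarser place, 10^0.
Result: 476 mm.

476 mm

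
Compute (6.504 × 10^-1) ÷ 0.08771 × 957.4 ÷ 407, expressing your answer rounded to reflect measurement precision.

17.4

(6.504 × 10^-1) ÷ 0.08771 × 957.4 ÷ 407 = 17.4433717099…
Multiplication/division keeps the fewest significant figures: 6.504 × 10^-1 → 4 s.f., 0.08771 → 4 s.f., 957.4 → 4 s.f., 407 → 3 s.f.; limit is 3.
Rounded to 3 significant figures: 17.4.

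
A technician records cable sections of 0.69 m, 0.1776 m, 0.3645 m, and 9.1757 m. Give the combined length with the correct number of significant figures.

0.69 m + 0.1776 m + 0.3645 m + 9.1757 m = 10.4078 m.
Addition/subtraction keeps the fewest decimal places: 0.69 → 2 decimal places, 0.1776 → 4 decimal places, 0.3645 → 4 decimal places, 9.1757 → 4 decimal places; limit is 2.
Rounded to 2 decimal places: 10.41 m.

10.41 m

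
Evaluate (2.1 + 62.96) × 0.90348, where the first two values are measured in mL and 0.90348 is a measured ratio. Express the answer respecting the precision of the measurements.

2.1 mL + 62.96 mL = 65.06 mL; the sum is limited to 1 decimal place (3 s.f.).
Carrying full precision, 65.06 × 0.90348 = 58.7804088 mL; 0.90348 has 5 s.f., so the result keeps min(3, 5) = 3 s.f.
Rounded to 3 significant figures: 58.8 mL.

58.8 mL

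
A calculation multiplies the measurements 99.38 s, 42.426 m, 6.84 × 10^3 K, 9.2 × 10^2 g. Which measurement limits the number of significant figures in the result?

9.2 × 10^2 g

99.38 s → 4 s.f.; 42.426 m → 5 s.f.; 6.84 × 10^3 K → 3 s.f.; 9.2 × 10^2 g → 2 s.f.
The fewest is 2 significant figures, from 9.2 × 10^2 g.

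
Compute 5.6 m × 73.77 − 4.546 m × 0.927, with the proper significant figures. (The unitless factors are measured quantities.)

5.6 × 73.77 = 413.112 → 4.1 × 10^2 m (2 s.f., last digit at the 10^1 place).
4.546 × 0.927 = 4.214142 → 4.21 m (3 s.f., last digit at the 10^-2 place).
Difference: 408.897858 m; keep the coarser place, 10^1.
Result: 4.1 × 10^2 m.

4.1 × 10^2 m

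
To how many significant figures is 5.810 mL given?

5.810: trailing zeros after a decimal point are significant.

4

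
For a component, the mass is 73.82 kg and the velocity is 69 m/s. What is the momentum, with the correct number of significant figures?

5.1 × 10^3 kg·m/s

momentum = 73.82 kg × 69 m/s = 5093.58 kg·m/s.
73.82 has 4 significant figures; 69 has 2.
Division/multiplication keeps the fewest: 2 significant figures.
Rounded: 5.1 × 10^3 kg·m/s.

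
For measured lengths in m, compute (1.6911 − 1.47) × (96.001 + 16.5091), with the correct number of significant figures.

25 m²

1.6911 − 1.47 = 0.2211, limited to 2 d.p. → 2 s.f.; 96.001 + 16.5091 = 112.5101, limited to 3 d.p. → 6 s.f.
Carrying full precision, 0.2211 × 112.5101 = 24.87598311; keep min(2, 6) = 2 s.f.
Rounded to 2 significant figures: 25 m².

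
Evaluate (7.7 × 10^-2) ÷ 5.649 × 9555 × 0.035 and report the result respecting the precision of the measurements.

4.6

(7.7 × 10^-2) ÷ 5.649 × 9555 × 0.035 = 4.55845724907…
Multiplication/division keeps the fewest significant figures: 7.7 × 10^-2 → 2 s.f., 5.649 → 4 s.f., 9555 → 4 s.f., 0.035 → 2 s.f.; limit is 2.
Rounded to 2 significant figures: 4.6.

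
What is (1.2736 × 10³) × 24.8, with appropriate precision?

(1.2736 × 10³) × 24.8 = 31585.28
Multiplication/division keeps the fewest significant figures: 1.2736 × 10³ → 5 s.f., 24.8 → 3 s.f.; limit is 3.
Rounded to 3 significant figures: 3.16 × 10⁴.

3.16 × 10⁴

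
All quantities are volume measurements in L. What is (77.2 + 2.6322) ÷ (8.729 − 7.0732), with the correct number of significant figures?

77.2 + 2.6322 = 79.8322, limited to 1 d.p. → 3 s.f.; 8.729 − 7.0732 = 1.6558, limited to 3 d.p. → 4 s.f.
Carrying full precision, 79.8322 ÷ 1.6558 = 48.2136731489…; keep min(3, 4) = 3 s.f.
Rounded to 3 significant figures: 48.2.

48.2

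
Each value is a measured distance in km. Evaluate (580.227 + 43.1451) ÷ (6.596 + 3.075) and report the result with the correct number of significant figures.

64.46

580.227 + 43.1451 = 623.3721, limited to 3 d.p. → 6 s.f.; 6.596 + 3.075 = 9.671, limited to 3 d.p. → 4 s.f.
Carrying full precision, 623.3721 ÷ 9.671 = 64.4578740565…; keep min(6, 4) = 4 s.f.
Rounded to 4 significant figures: 64.46.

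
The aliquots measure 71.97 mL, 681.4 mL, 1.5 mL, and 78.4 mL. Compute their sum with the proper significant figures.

71.97 mL + 681.4 mL + 1.5 mL + 78.4 mL = 833.27 mL.
Addition/subtraction keeps the fewest decimal places: 71.97 → 2 decimal places, 681.4 → 1 decimal place, 1.5 → 1 decimal place, 78.4 → 1 decimal place; limit is 1.
Rounded to 1 decimal place: 833.3 mL.

833.3 mL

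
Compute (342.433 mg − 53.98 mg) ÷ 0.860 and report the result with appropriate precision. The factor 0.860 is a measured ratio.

342.433 mg − 53.98 mg = 288.453 mg; the difference is limited to 2 decimal places (5 s.f.).
Carrying full precision, 288.453 ÷ 0.860 = 335.410465116… mg; 0.860 has 3 s.f., so the result keeps min(5, 3) = 3 s.f.
Rounded to 3 significant figures: 335 mg.

335 mg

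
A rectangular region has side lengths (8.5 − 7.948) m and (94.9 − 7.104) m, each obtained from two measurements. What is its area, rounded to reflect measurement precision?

8.5 − 7.948 = 0.552, limited to 1 d.p. → 1 s.f.; 94.9 − 7.104 = 87.796, limited to 1 d.p. → 3 s.f.
Carrying full precision, 0.552 × 87.796 = 48.463392; keep min(1, 3) = 1 s.f.
Rounded to 1 significant figure: 5 × 10^1 m².

5 × 10^1 m²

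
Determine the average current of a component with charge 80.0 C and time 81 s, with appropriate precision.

average current = 80.0 C ÷ 81 s = 0.987654320988… A.
80.0 has 3 significant figures; 81 has 2.
Division/multiplication keeps the fewest: 2 significant figures.
Rounded: 0.99 A.

0.99 A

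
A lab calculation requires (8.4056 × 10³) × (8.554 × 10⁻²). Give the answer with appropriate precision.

(8.4056 × 10³) × (8.554 × 10⁻²) = 719.015024
Multiplication/division keeps the fewest significant figures: 8.4056 × 10³ → 5 s.f., 8.554 × 10⁻² → 4 s.f.; limit is 4.
Rounded to 4 significant figures: 719.0.

719.0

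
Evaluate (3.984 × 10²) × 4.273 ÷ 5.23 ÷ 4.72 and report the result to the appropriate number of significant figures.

(3.984 × 10²) × 4.273 ÷ 5.23 ÷ 4.72 = 68.9617914898…
Multiplication/division keeps the fewest significant figures: 3.984 × 10² → 4 s.f., 4.273 → 4 s.f., 5.23 → 3 s.f., 4.72 → 3 s.f.; limit is 3.
Rounded to 3 significant figures: 69.0.

69.0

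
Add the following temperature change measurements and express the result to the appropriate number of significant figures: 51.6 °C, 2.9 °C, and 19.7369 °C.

51.6 °C + 2.9 °C + 19.7369 °C = 74.2369 °C.
Addition/subtraction keeps the fewest decimal places: 51.6 → 1 decimal place, 2.9 → 1 decimal place, 19.7369 → 4 decimal places; limit is 1.
Rounded to 1 decimal place: 74.2 °C.

74.2 °C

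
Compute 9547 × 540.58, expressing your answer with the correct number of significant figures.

5.161 × 10^6

9547 × 540.58 = 5160917.26
Multiplication/division keeps the fewest significant figures: 9547 → 4 s.f., 540.58 → 5 s.f.; limit is 4.
Rounded to 4 significant figures: 5.161 × 10^6.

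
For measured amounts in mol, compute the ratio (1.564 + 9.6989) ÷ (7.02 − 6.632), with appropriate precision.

29

1.564 + 9.6989 = 11.2629, limited to 3 d.p. → 5 s.f.; 7.02 − 6.632 = 0.388, limited to 2 d.p. → 2 s.f.
Carrying full precision, 11.2629 ÷ 0.388 = 29.0280927835…; keep min(5, 2) = 2 s.f.
Rounded to 2 significant figures: 29.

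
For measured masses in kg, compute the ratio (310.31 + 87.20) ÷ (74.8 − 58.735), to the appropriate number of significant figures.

24.7

310.31 + 87.20 = 397.51, limited to 2 d.p. → 5 s.f.; 74.8 − 58.735 = 16.065, limited to 1 d.p. → 3 s.f.
Carrying full precision, 397.51 ÷ 16.065 = 24.7438530968…; keep min(5, 3) = 3 s.f.
Rounded to 3 significant figures: 24.7.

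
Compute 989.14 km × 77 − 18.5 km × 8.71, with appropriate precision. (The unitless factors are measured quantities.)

7.6 × 10⁴ km

989.14 × 77 = 76163.78 → 7.6 × 10⁴ km (2 s.f., last digit at the 10^3 place).
18.5 × 8.71 = 161.135 → 161 km (3 s.f., last digit at the 10^0 place).
Difference: 76002.645 km; keep the coarser place, 10^3.
Result: 7.6 × 10⁴ km.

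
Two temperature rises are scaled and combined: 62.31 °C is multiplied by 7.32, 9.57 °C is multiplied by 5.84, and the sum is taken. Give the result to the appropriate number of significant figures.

512 °C

62.31 × 7.32 = 456.1092 → 456 °C (3 s.f., last digit at the 10^0 place).
9.57 × 5.84 = 55.8888 → 55.9 °C (3 s.f., last digit at the 10^-1 place).
Sum: 511.998 °C; keep the coarser place, 10^0.
Result: 512 °C.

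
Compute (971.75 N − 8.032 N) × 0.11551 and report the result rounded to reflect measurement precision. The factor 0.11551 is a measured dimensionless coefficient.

111.32 N

971.75 N − 8.032 N = 963.718 N; the difference is limited to 2 decimal places (5 s.f.).
Carrying full precision, 963.718 × 0.11551 = 111.31906618 N; 0.11551 has 5 s.f., so the result keeps min(5, 5) = 5 s.f.
Rounded to 5 significant figures: 111.32 N.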